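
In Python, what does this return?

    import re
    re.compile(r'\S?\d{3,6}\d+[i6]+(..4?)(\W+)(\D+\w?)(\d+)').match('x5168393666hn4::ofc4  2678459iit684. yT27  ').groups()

This matches optionally a non-whitespace character, then 3 to 6 of a digit, then one or more of a digit; then one or more of one of [i6]; then any character, then any character, then optionally the literal '4' (captured); then one or more of a non-word character (captured); then one or more of a non-digit, then optionally a word character (captured); then one or more of a digit (captured).
`re.match` won't scan ahead — the pattern has to work from the very first character.
The match spans [0:20] → 'x5168393666hn4::ofc4'.
Captured: group 1 = 'hn4', group 2 = '::', group 3 = 'ofc', group 4 = '4'.

('hn4', '::', 'ofc', '4')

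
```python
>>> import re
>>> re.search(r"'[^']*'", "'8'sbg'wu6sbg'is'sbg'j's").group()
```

The match spans [0:3] → "'8'".

"'8'"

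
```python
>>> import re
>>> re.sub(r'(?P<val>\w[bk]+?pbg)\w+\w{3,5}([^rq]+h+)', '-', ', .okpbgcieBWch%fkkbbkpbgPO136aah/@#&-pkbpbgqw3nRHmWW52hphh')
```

The pattern matches a word character, then one or more of one of [bk] (lazy), then the literal 'pbg' (captured as 'val'); then one or more of a word character; then 3 to 5 of a word character; then one or more of any character except [rq], then one or more of a literal 'h' (captured).
Matches: at [3:33] → 'okpbgcieBWch%fkkbbkpbgPO136aah'; at [38:59] → 'pkbpbgqw3nRHmWW52hphh'.
`sub` substitutes '-' at each match site.

', .-/@#&--'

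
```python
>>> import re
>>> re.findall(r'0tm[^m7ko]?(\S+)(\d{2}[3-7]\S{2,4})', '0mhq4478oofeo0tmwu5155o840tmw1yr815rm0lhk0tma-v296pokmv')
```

This matches the literal '0tm', then optionally any character except [m7ko]; then one or more of a non-whitespace character (captured); then exactly 2 of a digit, then a character in [3-7], then 2 to 4 of a non-whitespace character (captured).
Walking the string: at [13:54] match '0tmwu5155o840tmw1yr815rm0lhk0tma-v296pokm', groups = ('u5155o840tmw1yr815rm0lhk0tma-v', '296pokm').
`findall` packs the 2 group values into a tuple for every match.

[('u5155o840tmw1yr815rm0lhk0tma-v', '296pokm')]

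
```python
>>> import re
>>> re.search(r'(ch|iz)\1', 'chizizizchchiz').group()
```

'iziz'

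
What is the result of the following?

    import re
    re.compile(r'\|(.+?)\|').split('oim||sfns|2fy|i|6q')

['oim', '|sfns', '2fy', 'i', '6q']

Matches to split on: at [3:10] → '||sfns|'; at [13:16] → '|i|'.
Because the pattern has a capturing group, `split` also inserts each captured text between the pieces.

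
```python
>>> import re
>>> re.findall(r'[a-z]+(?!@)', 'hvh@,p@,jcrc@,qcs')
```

['hv', 'jcr', 'qcs']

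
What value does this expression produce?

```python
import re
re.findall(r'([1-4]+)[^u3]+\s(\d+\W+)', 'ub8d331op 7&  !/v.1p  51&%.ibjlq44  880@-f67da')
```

[('331', '880@-')]

Pattern: one or more of a character in [1-4] (captured); then one or more of any character except [u3], then whitespace; then one or more of a digit, then one or more of a non-word character (captured).
Scanning left to right: at [4:41] match '331op 7&  !/v.1p  51&%.ibjlq44  880@-', groups = ('331', '880@-').
2 groups means the one result is a tuple of 2 captured strings — 1 here.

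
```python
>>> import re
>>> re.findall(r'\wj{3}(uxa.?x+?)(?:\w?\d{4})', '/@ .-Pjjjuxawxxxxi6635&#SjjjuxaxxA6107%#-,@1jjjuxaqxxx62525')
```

['uxawxxxx', 'uxaxx', 'uxaqxx']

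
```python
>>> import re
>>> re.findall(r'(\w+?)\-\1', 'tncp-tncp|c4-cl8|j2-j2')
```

The backreference `\1` re-matches whatever the first group consumed, character for character.
Scanning left to right: at [0:9] match 'tncp-tncp', group 1 = 'tncp'; at [17:22] match 'j2-j2', group 1 = 'j2'.
With a single group, `findall` returns only what that group captured — 2 items.

['tncp', 'j2']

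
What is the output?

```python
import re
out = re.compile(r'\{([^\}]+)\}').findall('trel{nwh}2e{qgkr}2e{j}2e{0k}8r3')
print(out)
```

Walking the string: at [4:9] match '{nwh}', group 1 = 'nwh'; at [11:17] match '{qgkr}', group 1 = 'qgkr'; at [19:22] match '{j}', group 1 = 'j'; at [24:28] match '{0k}', group 1 = '0k'.
With a single group, `findall` returns only what that group captured — 4 items.

['nwh', 'qgkr', 'j', '0k']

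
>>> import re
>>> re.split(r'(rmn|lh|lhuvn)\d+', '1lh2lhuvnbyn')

Matches to split on: at [1:4] → 'lh2'.
`re.split` interleaves the captured-group text with the surrounding fragments.

['1', 'lh', 'lhuvnbyn']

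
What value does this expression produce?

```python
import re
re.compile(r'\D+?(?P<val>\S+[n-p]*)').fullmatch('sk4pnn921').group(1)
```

The pattern matches one or more of a non-digit (lazy); then one or more of a non-whitespace character, then zero or more of a character in [n-p] (captured as 'val').
A non-greedy quantifier consumes as few characters as it can — just enough that the remainder of the pattern still matches from where it stops; whatever follows it matches normally.
`re.fullmatch` requires the pattern to consume the entire string.
The match spans [0:9] → 'sk4pnn921'.
Captured: group 1 = 'k4pnn921'.

'k4pnn921'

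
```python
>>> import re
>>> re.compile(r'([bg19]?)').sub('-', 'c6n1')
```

'-c-6-n--'

Pattern: optionally one of [bg19] (captured).
Every occurrence is swapped for '-'.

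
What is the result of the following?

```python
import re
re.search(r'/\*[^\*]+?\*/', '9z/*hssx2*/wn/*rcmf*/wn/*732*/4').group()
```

The match spans [2:11] → '/*hssx2*/'.

'/*hssx2*/'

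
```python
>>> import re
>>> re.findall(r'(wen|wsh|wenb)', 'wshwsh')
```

With a single group, `findall` returns only what that group captured — 2 items.

['wsh', 'wsh']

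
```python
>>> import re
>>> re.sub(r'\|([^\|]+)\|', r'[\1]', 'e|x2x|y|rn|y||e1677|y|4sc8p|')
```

'e[x2x]y[rn]y|[e1677]y[4sc8p]'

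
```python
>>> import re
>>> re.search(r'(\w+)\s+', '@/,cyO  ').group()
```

The pattern matches one or more of a word character (captured); then one or more of whitespace.
`re.search` tries every starting position until one works.
The match spans [3:8] → 'cyO  '.
Captured: group 1 = 'cyO'.

'cyO  '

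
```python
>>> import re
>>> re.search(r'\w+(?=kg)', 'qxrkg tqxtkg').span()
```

(0, 3)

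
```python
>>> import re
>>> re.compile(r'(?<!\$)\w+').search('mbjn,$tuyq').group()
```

'mbjn'

The negative lookahead/lookbehind blocks any match where the forbidden context is present.
`search` walks the string left to right and returns the first match it finds.
The match spans [0:4] → 'mbjn'.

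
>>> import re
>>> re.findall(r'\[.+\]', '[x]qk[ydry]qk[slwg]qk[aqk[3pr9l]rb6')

['[x]qk[ydry]qk[slwg]qk[aqk[3pr9l]']

With no groups in the pattern, `findall` gives back each whole match — 1 here.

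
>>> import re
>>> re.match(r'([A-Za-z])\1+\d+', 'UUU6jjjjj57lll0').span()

(0, 4)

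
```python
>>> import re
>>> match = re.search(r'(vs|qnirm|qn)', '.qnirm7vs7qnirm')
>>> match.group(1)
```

`|` is ordered: at each position the engine commits to the first alternative that works.
Unlike `match`, `search` isn't anchored — it looks for the pattern anywhere in the string.
The match spans [1:6] → 'qnirm'.
Captured: group 1 = 'qnirm'.

'qnirm'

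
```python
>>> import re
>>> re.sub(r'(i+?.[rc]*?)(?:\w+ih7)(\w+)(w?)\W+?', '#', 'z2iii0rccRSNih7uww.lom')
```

This matches one or more of the literal 'i' (lazy), then any character, then zero or more of one of [rc] (lazy) (captured); then one or more of a word character, then the literal 'ih7' (non-capturing group); then one or more of a word character (captured); then optionally a literal 'w' (captured); then one or more of a non-word character (lazy).
Matches: at [2:19] → 'iii0rccRSNih7uww.'.
Each match is replaced by '#'.

'z2#lom'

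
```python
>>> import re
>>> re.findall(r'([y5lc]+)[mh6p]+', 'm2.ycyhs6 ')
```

['ycy']

This matches one or more of one of [y5lc] (captured); then one or more of one of [mh6p].
With a single group, `findall` returns only what that group captured — 1 item.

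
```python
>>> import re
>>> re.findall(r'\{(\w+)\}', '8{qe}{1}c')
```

['qe', '1']

With a single group, `findall` returns only what that group captured — 2 items.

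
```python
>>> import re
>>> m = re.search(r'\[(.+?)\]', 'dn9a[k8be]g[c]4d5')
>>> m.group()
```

'[k8be]'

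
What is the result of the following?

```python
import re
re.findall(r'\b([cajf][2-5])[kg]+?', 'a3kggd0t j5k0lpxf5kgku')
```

Because there's exactly one group, `findall` drops the full match and keeps group 1 from each hit.

['a3', 'j5']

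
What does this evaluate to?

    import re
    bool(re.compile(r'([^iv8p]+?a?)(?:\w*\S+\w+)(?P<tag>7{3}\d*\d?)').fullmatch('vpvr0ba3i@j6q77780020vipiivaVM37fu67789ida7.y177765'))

False

`re.fullmatch` is like wrapping the pattern in `^…$` (in single-line mode).
Here the string isn't matched end-to-end, so the call returns None, and `bool(None)` is False.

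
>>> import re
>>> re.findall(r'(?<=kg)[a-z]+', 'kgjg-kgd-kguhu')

['jg', 'd', 'uhu']

The positive lookaround only admits positions where the adjacent text matches; those characters stay outside the span.
Matches: at [2:4] → 'jg'; at [7:8] → 'd'; at [11:14] → 'uhu'.
`findall` yields the raw match text (3 of them) because the pattern has no groups.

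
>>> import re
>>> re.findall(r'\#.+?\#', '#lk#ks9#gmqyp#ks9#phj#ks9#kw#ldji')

The `?` after the quantifier makes it lazy — it takes as little as possible before letting the rest of the pattern try.
Scanning left to right: at [0:4] → '#lk#'; at [7:14] → '#gmqyp#'; at [17:22] → '#phj#'; at [25:29] → '#kw#'.
No capturing groups, so `findall` returns the 4 full match strings.

['#lk#', '#gmqyp#', '#phj#', '#kw#']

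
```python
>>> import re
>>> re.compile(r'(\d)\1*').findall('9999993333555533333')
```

`\1` is not a pattern — it's the concrete string captured by group 1, re-applied verbatim.
`findall` collects group 1 from each match (4 total).

['9', '3', '5', '3']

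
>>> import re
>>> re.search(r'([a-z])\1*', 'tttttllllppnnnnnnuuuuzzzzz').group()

A backreference is literal: `\1` must see the identical characters the first group matched.
`re.search` tries every starting position until one works.
The match spans [0:5] → 'ttttt'.
Captured: group 1 = 't'.

'ttttt'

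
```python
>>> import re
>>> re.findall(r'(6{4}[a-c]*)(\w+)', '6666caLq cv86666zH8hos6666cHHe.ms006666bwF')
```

[('6666ca', 'Lq'), ('6666', 'zH8hos6666cHHe'), ('6666b', 'wF')]

The pattern matches exactly 4 of the literal '6', then zero or more of a character in [a-c] (captured); then one or more of a word character (captured).
`findall` packs the 2 group values into a tuple for every match.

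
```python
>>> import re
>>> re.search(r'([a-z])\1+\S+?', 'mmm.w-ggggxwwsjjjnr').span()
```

(0, 4)

The backreference `\1` re-matches whatever the first group consumed, character for character.
`search` walks the string left to right and returns the first match it finds.
The match spans [0:4] → 'mmm.'.
Captured: group 1 = 'm'.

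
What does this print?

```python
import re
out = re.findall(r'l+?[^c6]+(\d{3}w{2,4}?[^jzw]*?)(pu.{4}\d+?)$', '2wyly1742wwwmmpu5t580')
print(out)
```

Pattern: one or more of the literal 'l' (lazy), then one or more of any character except [c6]; then exactly 3 of a digit, then 2 to 4 of a literal 'w' (lazy), then zero or more of any character except [jzw] (lazy) (captured); then the literal 'pu', then exactly 4 of any character, then one or more of a digit (lazy) (captured); then anchored at the end.
Matches: at [3:21] match 'ly1742wwwmmpu5t580', groups = ('742wwwmm', 'pu5t580').
With 2 capturing groups, `findall` returns a 2-tuple per match.

[('742wwwmm', 'pu5t580')]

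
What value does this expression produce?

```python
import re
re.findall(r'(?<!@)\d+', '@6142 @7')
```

A negative assertion filters positions out without eating any characters.
`findall` yields the raw match text (1 of them) because the pattern has no groups.

['142']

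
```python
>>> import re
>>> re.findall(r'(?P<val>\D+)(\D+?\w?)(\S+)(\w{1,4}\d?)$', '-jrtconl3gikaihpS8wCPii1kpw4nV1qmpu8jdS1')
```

`findall` packs the 4 group values into a tuple for every match.

[('-jrtcon', 'l3', 'gikaihpS8wCPii1kpw4nV1qmpu8jdS', '1')]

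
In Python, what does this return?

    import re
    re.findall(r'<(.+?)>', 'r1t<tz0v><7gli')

['tz0v']

Walking the string: at [3:9] match '<tz0v>', group 1 = 'tz0v'.
One capturing group, so `findall` returns just the captured substring from the one match — 1 in all.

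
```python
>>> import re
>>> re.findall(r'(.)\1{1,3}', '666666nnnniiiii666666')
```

['6', '6', 'n', 'i', '6', '6']

`\1` has to match the exact text group 1 already captured.
Walking the string: at [0:4] match '6666', group 1 = '6'; at [4:6] match '66', group 1 = '6'; at [6:10] match 'nnnn', group 1 = 'n'; at [10:14] match 'iiii', group 1 = 'i'; at [15:19] match '6666', group 1 = '6'; ….
One capturing group, so `findall` returns just the captured substring from each match — 6 in all.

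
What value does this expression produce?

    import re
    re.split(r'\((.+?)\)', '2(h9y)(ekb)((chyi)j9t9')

`re.split` interleaves the captured-group text with the surrounding fragments.

['2', 'h9y', '', 'ekb', '', '(chyi', 'j9t9']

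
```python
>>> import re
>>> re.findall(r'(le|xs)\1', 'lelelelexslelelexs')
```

`\1` is not a pattern — it's the concrete string captured by group 1, re-applied verbatim.
Walking the string: at [0:4] match 'lele', group 1 = 'le'; at [4:8] match 'lele', group 1 = 'le'; at [10:14] match 'lele', group 1 = 'le'.
`findall` collects group 1 from each match (3 total).

['le', 'le', 'le']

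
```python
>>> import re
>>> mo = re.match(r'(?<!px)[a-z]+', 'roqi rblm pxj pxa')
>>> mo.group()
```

'roqi'

The negative lookaround is zero-width — it rules out positions where the adjacent text would match, without consuming anything.
`match` is anchored at position 0; if the pattern doesn't fit there, it returns None.
The match spans [0:4] → 'roqi'.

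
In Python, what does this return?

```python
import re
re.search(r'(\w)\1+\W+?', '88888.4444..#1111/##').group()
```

`\1` has to match the exact text group 1 already captured.
The match spans [0:6] → '88888.'.

'88888.'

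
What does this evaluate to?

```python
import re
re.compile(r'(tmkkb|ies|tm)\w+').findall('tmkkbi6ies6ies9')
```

Branches in `(...|...)` are attempted left-to-right; the first branch that allows the whole pattern to succeed is taken.
Matches: at [0:15] match 'tmkkbi6ies6ies9', group 1 = 'tmkkb'.
Because there's exactly one group, `findall` drops the full match and keeps group 1 from the one hit.

['tmkkb']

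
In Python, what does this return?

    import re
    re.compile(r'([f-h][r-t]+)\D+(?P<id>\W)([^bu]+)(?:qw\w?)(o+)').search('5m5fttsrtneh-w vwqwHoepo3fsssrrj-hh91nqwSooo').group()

This matches a character in [f-h], then one or more of a character in [r-t] (captured); then one or more of a non-digit; then a non-word character (captured as 'id'); then one or more of any character except [bu] (captured); then the literal 'qw', then optionally a word character (non-capturing group); then one or more of a literal 'o' (captured).
`re.search` scans for the first position where the pattern succeeds.
The match spans [3:44] → 'fttsrtneh-w vwqwHoepo3fsssrrj-hh91nqwSooo'.
Captured: group 1 = 'fttsrt', group 2 = ' ', group 3 = 'vwqwHoepo3fsssrrj-hh91n', group 4 = 'ooo'.

'fttsrtneh-w vwqwHoepo3fsssrrj-hh91nqwSooo'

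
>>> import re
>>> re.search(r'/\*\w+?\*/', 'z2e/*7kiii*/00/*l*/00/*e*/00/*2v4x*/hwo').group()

`re.search` scans for the first position where the pattern succeeds.
The match spans [3:12] → '/*7kiii*/'.

'/*7kiii*/'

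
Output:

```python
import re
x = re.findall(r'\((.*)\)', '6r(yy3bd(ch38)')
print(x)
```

One capturing group, so `findall` returns just the captured substring from the one match — 1 in all.

['yy3bd(ch38']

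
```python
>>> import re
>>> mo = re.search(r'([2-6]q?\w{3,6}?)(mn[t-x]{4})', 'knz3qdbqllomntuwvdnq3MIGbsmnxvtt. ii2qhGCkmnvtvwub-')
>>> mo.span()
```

This matches a character in [2-6], then optionally the literal 'q', then 3 to 6 of a word character (lazy) (captured); then the literal 'mn', then exactly 4 of a character in [t-x] (captured).
Unlike `match`, `search` isn't anchored — it looks for the pattern anywhere in the string.
The match spans [3:17] → '3qdbqllomntuwv'.
Captured: group 1 = '3qdbqllo', group 2 = 'mntuwv'.

(3, 17)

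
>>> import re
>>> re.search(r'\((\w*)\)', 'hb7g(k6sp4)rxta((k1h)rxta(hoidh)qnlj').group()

The match spans [4:11] → '(k6sp4)'.

'(k6sp4)'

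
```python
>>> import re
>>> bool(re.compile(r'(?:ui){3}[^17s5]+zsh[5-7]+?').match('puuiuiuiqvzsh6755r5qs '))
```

False

Pattern: the literal 'ui' repeated 3 times, then one or more of any character except [17s5], then the literal 'zsh'; then one or more of a character in [5-7] (lazy).
With `match`, the pattern is implicitly anchored at the beginning.
Here the string doesn't start with a match, so the call returns None, and `bool(None)` is False.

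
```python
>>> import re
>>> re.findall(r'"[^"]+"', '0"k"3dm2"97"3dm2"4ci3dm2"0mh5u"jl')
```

['"k"', '"97"', '"4ci3dm2"']

Matches: at [1:4] → '"k"'; at [8:12] → '"97"'; at [16:25] → '"4ci3dm2"'.
Since nothing is captured, `findall` lists the 3 matched substrings directly.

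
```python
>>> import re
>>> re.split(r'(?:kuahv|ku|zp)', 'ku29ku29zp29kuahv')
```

['', '29', '29', '29', '']

`|` is ordered: at each position the engine commits to the first alternative that works.
Matches to split on: at [0:2] → 'ku'; at [4:6] → 'ku'; at [8:10] → 'zp'; at [12:17] → 'kuahv'.
Each match becomes a cut point; 5 segments remain.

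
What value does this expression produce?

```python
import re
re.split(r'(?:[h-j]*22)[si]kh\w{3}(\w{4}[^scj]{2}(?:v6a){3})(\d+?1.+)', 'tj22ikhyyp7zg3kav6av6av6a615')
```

The pattern matches zero or more of a character in [h-j], then the literal '22' (non-capturing group); then one of [si]; then the literal 'kh', then exactly 3 of a word character; then exactly 4 of a word character, then exactly 2 of any character except [scj], then the literal 'v6a' repeated 3 times (captured); then one or more of a digit (lazy), then the literal '1', then one or more of any character (captured).
Matches to split on: at [1:28] → 'j22ikhyyp7zg3kav6av6av6a615'.
With a capturing group present, the delimiter's captured portion is kept in the result list.

['t', '7zg3kav6av6av6a', '615', '']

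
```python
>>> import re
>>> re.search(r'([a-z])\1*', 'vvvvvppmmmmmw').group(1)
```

'v'

`\1` is not a pattern — it's the concrete string captured by group 1, re-applied verbatim.
`re.search` tries every starting position until one works.
The match spans [0:5] → 'vvvvv'.
Captured: group 1 = 'v'.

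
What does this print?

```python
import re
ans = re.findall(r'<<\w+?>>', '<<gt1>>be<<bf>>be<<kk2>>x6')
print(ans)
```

['<<gt1>>', '<<bf>>', '<<kk2>>']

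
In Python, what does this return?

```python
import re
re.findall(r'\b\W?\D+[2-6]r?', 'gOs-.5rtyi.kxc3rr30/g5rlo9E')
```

Since nothing is captured, `findall` lists the 3 matched substrings directly.

['gOs-.5r', '.kxc3r', '/g5r']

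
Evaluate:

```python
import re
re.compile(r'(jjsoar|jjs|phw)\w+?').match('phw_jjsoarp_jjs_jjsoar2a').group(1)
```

'phw'

The match spans [0:4] → 'phw_'.
Captured: group 1 = 'phw'.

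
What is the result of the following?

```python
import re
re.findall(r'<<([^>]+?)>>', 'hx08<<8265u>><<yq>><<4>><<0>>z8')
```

Matches: at [4:13] match '<<8265u>>', group 1 = '8265u'; at [13:19] match '<<yq>>', group 1 = 'yq'; at [19:24] match '<<4>>', group 1 = '4'; at [24:29] match '<<0>>', group 1 = '0'.
With a single group, `findall` returns only what that group captured — 4 items.

['8265u', 'yq', '4', '0']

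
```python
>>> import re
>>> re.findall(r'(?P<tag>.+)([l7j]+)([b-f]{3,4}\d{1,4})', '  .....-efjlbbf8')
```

[('  .....-efj', 'l', 'bbf8')]

The pattern matches one or more of any character (captured as 'tag'); then one or more of one of [l7j] (captured); then 3 to 4 of a character in [b-f], then 1 to 4 of a digit (captured).
Walking the string: at [0:16] match '  .....-efjlbbf8', groups = ('  .....-efj', 'l', 'bbf8').
`findall` packs the 3 group values into a tuple for every match.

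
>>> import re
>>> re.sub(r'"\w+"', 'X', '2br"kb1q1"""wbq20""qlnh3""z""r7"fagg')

`sub` substitutes 'X' at each match site.

'2brX"XXXXfagg'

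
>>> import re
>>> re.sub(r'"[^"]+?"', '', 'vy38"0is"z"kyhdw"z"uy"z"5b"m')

'vy38zzzm'

Matches: at [4:9] → '"0is"'; at [10:17] → '"kyhdw"'; at [18:22] → '"uy"'; at [23:27] → '"5b"'.
`sub` substitutes '' at each match site.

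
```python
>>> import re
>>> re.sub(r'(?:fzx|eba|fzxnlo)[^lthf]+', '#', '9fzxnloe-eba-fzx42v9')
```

Alternation isn't longest-match — the leftmost alternative that fits at this position is chosen.
Matches: at [1:5] → 'fzxn'; at [9:13] → 'eba-'; at [13:20] → 'fzx42v9'.
Each match is replaced by '#'.

'9#loe-##'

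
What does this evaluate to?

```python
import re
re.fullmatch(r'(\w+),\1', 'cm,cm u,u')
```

None

After group 1 captures some text, `\1` only succeeds where that same text appears again.
`re.fullmatch` is like wrapping the pattern in `^…$` (in single-line mode).
Here the pattern can't cover the whole string, so the call returns None.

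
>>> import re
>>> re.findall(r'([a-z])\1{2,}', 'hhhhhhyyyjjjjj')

After group 1 captures some text, `\1` only succeeds where that same text appears again.
Because there's exactly one group, `findall` drops the full match and keeps group 1 from each hit.

['h', 'y', 'j']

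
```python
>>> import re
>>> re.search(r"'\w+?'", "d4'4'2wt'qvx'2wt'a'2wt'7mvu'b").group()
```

The match spans [2:5] → "'4'".

"'4'"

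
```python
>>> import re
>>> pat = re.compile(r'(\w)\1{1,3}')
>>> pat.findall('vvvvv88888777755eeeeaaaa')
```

['v', '8', '7', '5', 'e', 'a']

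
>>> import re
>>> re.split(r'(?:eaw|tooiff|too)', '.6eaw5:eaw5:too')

Matches to split on: at [2:5] → 'eaw'; at [7:10] → 'eaw'; at [12:15] → 'too'.
Each match becomes a cut point; 4 segments remain.

['.6', '5:', '5:', '']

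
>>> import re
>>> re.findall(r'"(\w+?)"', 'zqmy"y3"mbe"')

Scanning left to right: at [4:8] match '"y3"', group 1 = 'y3'.
`findall` collects group 1 from the one match (1 total).

['y3']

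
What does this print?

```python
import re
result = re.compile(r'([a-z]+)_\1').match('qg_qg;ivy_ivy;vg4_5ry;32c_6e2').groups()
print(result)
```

The match spans [0:5] → 'qg_qg'.
Captured: group 1 = 'qg'.

('qg',)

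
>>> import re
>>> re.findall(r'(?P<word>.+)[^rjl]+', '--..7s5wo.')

This matches one or more of any character (captured as 'word'); then one or more of any character except [rjl].
Scanning left to right: at [0:10] match '--..7s5wo.', group 1 = '--..7s5wo'.
With a single group, `findall` returns only what that group captured — 1 item.

['--..7s5wo']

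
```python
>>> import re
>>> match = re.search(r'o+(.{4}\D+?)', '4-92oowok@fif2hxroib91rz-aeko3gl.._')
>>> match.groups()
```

('wok@f',)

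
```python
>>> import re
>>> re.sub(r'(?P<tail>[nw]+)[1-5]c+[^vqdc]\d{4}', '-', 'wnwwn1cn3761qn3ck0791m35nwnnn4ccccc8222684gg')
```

'-q-m35-84gg'

The pattern matches one or more of one of [nw] (captured as 'tail'); then a character in [1-5]; then one or more of a literal 'c', then any character except [vqdc], then exactly 4 of a digit.
Matches: at [0:12] → 'wnwwn1cn3761'; at [13:21] → 'n3ck0791'; at [24:40] → 'nwnnn4ccccc82226'.
Every occurrence is swapped for '-'.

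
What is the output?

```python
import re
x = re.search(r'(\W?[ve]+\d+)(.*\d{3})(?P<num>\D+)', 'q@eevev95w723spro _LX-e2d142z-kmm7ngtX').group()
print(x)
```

@eevev95w723spro _LX-e2d142z-kmm

Pattern: optionally a non-word character, then one or more of one of [ve], then one or more of a digit (captured); then zero or more of any character, then exactly 3 of a digit (captured); then one or more of a non-digit (captured as 'num').
`re.search` tries every starting position until one works.
The match spans [1:33] → '@eevev95w723spro _LX-e2d142z-kmm'.
Captured: group 1 = '@eevev95', group 2 = 'w723spro _LX-e2d142', group 3 = 'z-kmm'.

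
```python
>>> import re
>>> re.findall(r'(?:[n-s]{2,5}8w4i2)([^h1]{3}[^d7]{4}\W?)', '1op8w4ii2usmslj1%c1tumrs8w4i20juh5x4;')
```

['0juh5x4;']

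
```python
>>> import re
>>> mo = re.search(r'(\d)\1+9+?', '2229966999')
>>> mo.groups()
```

('2',)

The match spans [0:4] → '2229'.
Captured: group 1 = '2'.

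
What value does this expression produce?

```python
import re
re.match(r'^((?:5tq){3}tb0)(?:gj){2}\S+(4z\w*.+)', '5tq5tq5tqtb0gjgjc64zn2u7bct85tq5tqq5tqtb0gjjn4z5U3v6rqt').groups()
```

The match spans [0:55] → '5tq5tq5tqtb0gjgjc64zn2u7bct85tq5tqq5tqtb0gjjn4z5U3v6rqt'.
Captured: group 1 = '5tq5tq5tqtb0', group 2 = '4z5U3v6rqt'.

('5tq5tq5tqtb0', '4z5U3v6rqt')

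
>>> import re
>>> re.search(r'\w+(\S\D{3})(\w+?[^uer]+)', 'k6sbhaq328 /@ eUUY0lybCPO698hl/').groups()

('bhaq', '328 /@ ')

The pattern matches one or more of a word character; then a non-whitespace character, then exactly 3 of a non-digit (captured); then one or more of a word character (lazy), then one or more of any character except [uer] (captured).
`re.search` tries every starting position until one works.
The match spans [0:14] → 'k6sbhaq328 /@ '.
Captured: group 1 = 'bhaq', group 2 = '328 /@ '.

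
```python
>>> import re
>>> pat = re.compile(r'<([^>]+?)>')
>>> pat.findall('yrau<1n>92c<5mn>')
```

One capturing group, so `findall` returns just the captured substring from each match — 2 in all.

['1n', '5mn']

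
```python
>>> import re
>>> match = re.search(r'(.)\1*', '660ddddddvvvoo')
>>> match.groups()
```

`\1` has to match the exact text group 1 already captured.
Unlike `match`, `search` isn't anchored — it looks for the pattern anywhere in the string.
The match spans [0:2] → '66'.
Captured: group 1 = '6'.

('6',)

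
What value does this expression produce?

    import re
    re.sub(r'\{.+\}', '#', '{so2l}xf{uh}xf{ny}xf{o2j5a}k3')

Matches: at [0:27] → '{so2l}xf{uh}xf{ny}xf{o2j5a}'.
`sub` substitutes '#' at each match site.

'#k3'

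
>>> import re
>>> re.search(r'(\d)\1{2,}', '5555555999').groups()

The match spans [0:7] → '5555555'.
Captured: group 1 = '5'.

('5',)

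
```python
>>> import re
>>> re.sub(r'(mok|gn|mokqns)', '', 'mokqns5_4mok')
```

'qns5_4'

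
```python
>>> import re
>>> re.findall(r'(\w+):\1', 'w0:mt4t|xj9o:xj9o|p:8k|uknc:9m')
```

The backreference `\1` re-matches whatever the first group consumed, character for character.
With a single group, `findall` returns only what that group captured — 1 item.

['xj9o']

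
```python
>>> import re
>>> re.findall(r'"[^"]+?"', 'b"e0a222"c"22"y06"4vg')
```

['"e0a222"', '"22"']

No capturing groups, so `findall` returns the 2 full match strings.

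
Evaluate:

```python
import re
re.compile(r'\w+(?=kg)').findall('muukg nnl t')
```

The `(?=…)`/`(?<=…)` assertion just peeks at neighbouring text; it doesn't advance the match position.
Since nothing is captured, `findall` lists the 1 matched substring directly.

['muu']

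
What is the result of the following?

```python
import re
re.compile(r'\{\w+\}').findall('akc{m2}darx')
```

With no groups in the pattern, `findall` gives back each whole match — 1 here.

['{m2}']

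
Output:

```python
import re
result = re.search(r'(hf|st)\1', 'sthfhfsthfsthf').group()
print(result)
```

hfhf

After group 1 captures some text, `\1` only succeeds where that same text appears again.
`re.search` scans for the first position where the pattern succeeds.
The match spans [2:6] → 'hfhf'.
Captured: group 1 = 'hf'.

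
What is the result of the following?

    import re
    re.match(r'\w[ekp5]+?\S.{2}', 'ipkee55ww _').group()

'ipkee'

`re.match` won't scan ahead — the pattern has to work from the very first character.
The match spans [0:5] → 'ipkee'.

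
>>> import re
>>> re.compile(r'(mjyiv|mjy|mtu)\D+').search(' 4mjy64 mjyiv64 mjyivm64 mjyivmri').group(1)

'mjy'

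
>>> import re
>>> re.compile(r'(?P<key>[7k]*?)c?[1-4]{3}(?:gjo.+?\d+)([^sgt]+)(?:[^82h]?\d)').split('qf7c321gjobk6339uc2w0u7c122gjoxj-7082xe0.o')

The group in the pattern means `split` returns the separators' captures alongside the pieces.

['qf', '7', 'uc2w0u7c12', 'gjoxj-7082xe0.o']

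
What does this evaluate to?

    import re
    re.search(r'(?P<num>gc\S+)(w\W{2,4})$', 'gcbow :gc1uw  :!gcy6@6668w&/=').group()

Pattern: the literal 'gc', then one or more of a non-whitespace character (captured as 'num'); then the literal 'w', then 2 to 4 of a non-word character (captured); then anchored at the end.
`search` walks the string left to right and returns the first match it finds.
The match spans [16:29] → 'gcy6@6668w&/='.
Captured: group 1 = 'gcy6@6668', group 2 = 'w&/='.

'gcy6@6668w&/='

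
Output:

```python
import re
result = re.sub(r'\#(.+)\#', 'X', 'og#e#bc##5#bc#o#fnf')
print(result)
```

Matches: at [2:16] → '#e#bc##5#bc#o#'.
Every occurrence is swapped for 'X'.

ogXfnf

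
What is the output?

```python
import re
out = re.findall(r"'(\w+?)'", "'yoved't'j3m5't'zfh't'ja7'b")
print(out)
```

Scanning left to right: at [0:7] match "'yoved'", group 1 = 'yoved'; at [8:14] match "'j3m5'", group 1 = 'j3m5'; at [15:20] match "'zfh'", group 1 = 'zfh'; at [21:26] match "'ja7'", group 1 = 'ja7'.
Because there's exactly one group, `findall` drops the full match and keeps group 1 from each hit.

['yoved', 'j3m5', 'zfh', 'ja7']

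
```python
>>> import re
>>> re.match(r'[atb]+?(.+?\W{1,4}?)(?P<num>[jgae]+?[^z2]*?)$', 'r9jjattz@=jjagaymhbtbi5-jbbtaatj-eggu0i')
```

None

The pattern matches one or more of one of [atb] (lazy); then one or more of any character (lazy), then 1 to 4 of a non-word character (lazy) (captured); then one or more of one of [jgae] (lazy), then zero or more of any character except [z2] (lazy) (captured as 'num'); then anchored at the end.
`re.match` won't scan ahead — the pattern has to work from the very first character.
Here the pattern fails at index 0, so the call returns None.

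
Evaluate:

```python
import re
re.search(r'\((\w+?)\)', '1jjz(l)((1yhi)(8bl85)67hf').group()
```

'(l)'

`re.search` tries every starting position until one works.
The match spans [4:7] → '(l)'.
Captured: group 1 = 'l'.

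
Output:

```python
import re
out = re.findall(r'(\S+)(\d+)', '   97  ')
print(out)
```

[('9', '7')]

Multiple groups make `findall` return tuples — one 2-tuple for the one match.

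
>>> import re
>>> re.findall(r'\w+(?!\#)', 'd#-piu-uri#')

A negative assertion filters positions out without eating any characters.
No capturing groups, so `findall` returns the 2 full match strings.

['piu', 'ur']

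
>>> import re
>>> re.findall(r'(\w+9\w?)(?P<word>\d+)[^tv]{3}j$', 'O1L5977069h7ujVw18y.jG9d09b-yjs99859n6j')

2 groups means the one result is a tuple of 2 captured strings — 1 here.

[('yjs998', '5')]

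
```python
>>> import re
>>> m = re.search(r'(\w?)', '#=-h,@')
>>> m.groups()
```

The pattern matches optionally a word character (captured).
`re.search` tries every starting position until one works.
The match spans [0:0] → ''.
Captured: group 1 = ''.

('',)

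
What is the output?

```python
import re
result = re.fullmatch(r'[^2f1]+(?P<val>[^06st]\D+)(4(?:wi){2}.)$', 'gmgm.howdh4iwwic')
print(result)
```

This matches one or more of any character except [2f1]; then any character except [06st], then one or more of a non-digit (captured as 'val'); then the literal '4', then the literal 'wi' repeated 2 times, then any character (captured); then anchored at the end.
For `fullmatch`, every character of the input must be accounted for by the pattern.
Here the pattern can't cover the whole string, so the call returns None.

None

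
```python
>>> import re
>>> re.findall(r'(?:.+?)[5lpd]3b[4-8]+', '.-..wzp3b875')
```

['.-..wzp3b875']

No capturing groups, so `findall` returns the 1 full match string.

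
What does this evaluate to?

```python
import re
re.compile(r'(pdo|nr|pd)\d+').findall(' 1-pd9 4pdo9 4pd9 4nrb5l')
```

With a single group, `findall` returns only what that group captured — 3 items.

['pd', 'pdo', 'pd']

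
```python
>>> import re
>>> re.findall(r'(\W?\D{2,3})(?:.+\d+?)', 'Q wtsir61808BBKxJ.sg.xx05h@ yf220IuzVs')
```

With a single group, `findall` returns only what that group captured — 1 item.

['Q w']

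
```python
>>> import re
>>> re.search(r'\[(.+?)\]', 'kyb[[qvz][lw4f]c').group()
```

'[[qvz]'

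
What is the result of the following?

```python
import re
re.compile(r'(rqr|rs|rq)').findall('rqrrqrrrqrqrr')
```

['rqr', 'rqr', 'rqr']

Alternation tries branches left to right and keeps the first one that lets the overall match succeed at that position.
Matches: at [0:3] match 'rqr', group 1 = 'rqr'; at [3:6] match 'rqr', group 1 = 'rqr'; at [7:10] match 'rqr', group 1 = 'rqr'.
With a single group, `findall` returns only what that group captured — 3 items.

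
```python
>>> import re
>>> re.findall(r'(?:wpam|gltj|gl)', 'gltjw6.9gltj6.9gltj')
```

['gltj', 'gltj', 'gltj']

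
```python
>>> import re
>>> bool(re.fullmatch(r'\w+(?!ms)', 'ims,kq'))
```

`fullmatch` succeeds only if the pattern covers the string from start to end.
Here there's no way to consume every character, so the call returns None, and `bool(None)` is False.

False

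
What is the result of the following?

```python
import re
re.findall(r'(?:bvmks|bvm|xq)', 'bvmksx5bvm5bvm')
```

The regex engine tests alternatives in the order written; an earlier branch that matches wins even if a later one would match more.
Matches: at [0:5] → 'bvmks'; at [7:10] → 'bvm'; at [11:14] → 'bvm'.
`findall` yields the raw match text (3 of them) because the pattern has no groups.

['bvmks', 'bvm', 'bvm']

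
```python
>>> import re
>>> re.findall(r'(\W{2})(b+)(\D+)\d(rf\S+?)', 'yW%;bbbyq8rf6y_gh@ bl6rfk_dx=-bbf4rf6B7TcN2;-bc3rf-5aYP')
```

This matches exactly 2 of a non-word character (captured); then one or more of a literal 'b' (captured); then one or more of a non-digit (captured); then a digit; then the literal 'rf', then one or more of a non-whitespace character (lazy) (captured).
Walking the string: at [2:13] match '%;bbbyq8rf6', groups = ('%;', 'bbb', 'yq', 'rf6'); at [17:25] match '@ bl6rfk', groups = ('@ ', 'b', 'l', 'rfk'); at [28:37] match '=-bbf4rf6', groups = ('=-', 'bb', 'f', 'rf6'); at [43:51] match ';-bc3rf-', groups = (';-', 'b', 'c', 'rf-').
4 groups means each result is a tuple of 4 captured strings — 4 here.

[('%;', 'bbb', 'yq', 'rf6'), ('@ ', 'b', 'l', 'rfk'), ('=-', 'bb', 'f', 'rf6'), (';-', 'b', 'c', 'rf-')]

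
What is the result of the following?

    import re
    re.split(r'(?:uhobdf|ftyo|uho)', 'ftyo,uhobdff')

The regex engine tests alternatives in the order written; an earlier branch that matches wins even if a later one would match more.
Matches to split on: at [0:4] → 'ftyo'; at [5:11] → 'uhobdf'.
The string is cut at each match, leaving 3 pieces.

['', ',', 'f']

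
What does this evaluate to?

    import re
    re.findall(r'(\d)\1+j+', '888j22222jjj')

['8', '2']

`\1` has to match the exact text group 1 already captured.
Walking the string: at [0:4] match '888j', group 1 = '8'; at [4:12] match '22222jjj', group 1 = '2'.
Because there's exactly one group, `findall` drops the full match and keeps group 1 from each hit.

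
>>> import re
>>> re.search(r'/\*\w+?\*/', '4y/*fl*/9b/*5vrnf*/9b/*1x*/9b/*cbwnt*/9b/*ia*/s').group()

The match spans [2:8] → '/*fl*/'.

'/*fl*/'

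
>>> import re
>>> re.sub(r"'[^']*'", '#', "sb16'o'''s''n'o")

"sb16##s#n'o"

Each match is replaced by '#'.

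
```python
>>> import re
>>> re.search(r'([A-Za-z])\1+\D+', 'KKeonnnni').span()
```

(0, 9)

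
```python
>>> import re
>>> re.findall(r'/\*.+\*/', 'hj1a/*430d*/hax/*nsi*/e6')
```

Matches: at [4:22] → '/*430d*/hax/*nsi*/'.
Since nothing is captured, `findall` lists the 1 matched substring directly.

['/*430d*/hax/*nsi*/']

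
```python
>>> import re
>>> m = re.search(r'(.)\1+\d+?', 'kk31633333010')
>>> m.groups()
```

('k',)

The match spans [0:3] → 'kk3'.
Captured: group 1 = 'k'.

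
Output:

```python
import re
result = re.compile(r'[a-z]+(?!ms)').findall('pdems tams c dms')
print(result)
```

['pdems', 'tams', 'c', 'dms']

`(?!…)`/`(?<!…)` only lets a position through if the neighbouring text does NOT match; no characters are consumed.
Matches: at [0:5] → 'pdems'; at [6:10] → 'tams'; at [11:12] → 'c'; at [13:16] → 'dms'.
Since nothing is captured, `findall` lists the 4 matched substrings directly.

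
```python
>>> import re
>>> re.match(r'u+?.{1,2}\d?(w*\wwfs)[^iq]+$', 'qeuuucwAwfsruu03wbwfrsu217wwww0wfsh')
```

The pattern matches one or more of the literal 'u' (lazy), then 1 to 2 of any character; then optionally a digit; then zero or more of the literal 'w', then a word character, then the literal 'wfs' (captured); then one or more of any character except [iq]; then anchored at the end.
`re.match` only tries the pattern at the start of the string.
Here the string doesn't start with a match, so the call returns None.

None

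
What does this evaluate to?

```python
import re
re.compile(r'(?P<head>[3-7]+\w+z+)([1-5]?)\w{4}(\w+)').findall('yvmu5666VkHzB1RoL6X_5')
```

[('5666VkHz', '', 'L6X_5')]

This matches one or more of a character in [3-7], then one or more of a word character, then one or more of the literal 'z' (captured as 'head'); then optionally a character in [1-5] (captured); then exactly 4 of a word character; then one or more of a word character (captured).
Walking the string: at [4:21] match '5666VkHzB1RoL6X_5', groups = ('5666VkHz', '', 'L6X_5').
3 groups means the one result is a tuple of 3 captured strings — 1 here.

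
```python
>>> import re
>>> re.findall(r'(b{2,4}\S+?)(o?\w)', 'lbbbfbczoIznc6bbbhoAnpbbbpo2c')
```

A `+?`/`*?`/`{m,n}?` starts at its minimum and grows only as far as needed for what follows to match.
2 groups means each result is a tuple of 2 captured strings — 3 here.

[('bbbf', 'b'), ('bbbh', 'oA'), ('bbbp', 'o2')]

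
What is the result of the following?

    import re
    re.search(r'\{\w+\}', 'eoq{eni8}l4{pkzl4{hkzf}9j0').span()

(3, 9)

The match spans [3:9] → '{eni8}'.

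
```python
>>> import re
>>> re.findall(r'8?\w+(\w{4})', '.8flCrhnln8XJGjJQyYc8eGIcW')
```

['GIcW']

`findall` collects group 1 from the one match (1 total).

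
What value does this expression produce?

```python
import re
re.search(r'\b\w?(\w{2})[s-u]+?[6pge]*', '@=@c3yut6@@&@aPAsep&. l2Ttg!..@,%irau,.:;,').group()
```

A `+?`/`*?`/`{m,n}?` starts at its minimum and grows only as far as needed for what follows to match.
The match spans [3:7] → 'c3yu'.

'c3yu'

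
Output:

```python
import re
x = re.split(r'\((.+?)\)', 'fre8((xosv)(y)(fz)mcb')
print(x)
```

With a capturing group present, the delimiter's captured portion is kept in the result list.

['fre8', '(xosv', '', 'y', '', 'fz', 'mcb']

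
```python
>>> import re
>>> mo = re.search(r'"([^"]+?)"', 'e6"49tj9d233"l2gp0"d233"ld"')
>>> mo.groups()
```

('49tj9d233',)

`search` walks the string left to right and returns the first match it finds.
The match spans [2:13] → '"49tj9d233"'.
Captured: group 1 = '49tj9d233'.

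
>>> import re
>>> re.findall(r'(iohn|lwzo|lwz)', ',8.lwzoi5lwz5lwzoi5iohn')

['lwzo', 'lwz', 'lwzo', 'iohn']

The regex engine tests alternatives in the order written; an earlier branch that matches wins even if a later one would match more.
One capturing group, so `findall` returns just the captured substring from each match — 4 in all.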